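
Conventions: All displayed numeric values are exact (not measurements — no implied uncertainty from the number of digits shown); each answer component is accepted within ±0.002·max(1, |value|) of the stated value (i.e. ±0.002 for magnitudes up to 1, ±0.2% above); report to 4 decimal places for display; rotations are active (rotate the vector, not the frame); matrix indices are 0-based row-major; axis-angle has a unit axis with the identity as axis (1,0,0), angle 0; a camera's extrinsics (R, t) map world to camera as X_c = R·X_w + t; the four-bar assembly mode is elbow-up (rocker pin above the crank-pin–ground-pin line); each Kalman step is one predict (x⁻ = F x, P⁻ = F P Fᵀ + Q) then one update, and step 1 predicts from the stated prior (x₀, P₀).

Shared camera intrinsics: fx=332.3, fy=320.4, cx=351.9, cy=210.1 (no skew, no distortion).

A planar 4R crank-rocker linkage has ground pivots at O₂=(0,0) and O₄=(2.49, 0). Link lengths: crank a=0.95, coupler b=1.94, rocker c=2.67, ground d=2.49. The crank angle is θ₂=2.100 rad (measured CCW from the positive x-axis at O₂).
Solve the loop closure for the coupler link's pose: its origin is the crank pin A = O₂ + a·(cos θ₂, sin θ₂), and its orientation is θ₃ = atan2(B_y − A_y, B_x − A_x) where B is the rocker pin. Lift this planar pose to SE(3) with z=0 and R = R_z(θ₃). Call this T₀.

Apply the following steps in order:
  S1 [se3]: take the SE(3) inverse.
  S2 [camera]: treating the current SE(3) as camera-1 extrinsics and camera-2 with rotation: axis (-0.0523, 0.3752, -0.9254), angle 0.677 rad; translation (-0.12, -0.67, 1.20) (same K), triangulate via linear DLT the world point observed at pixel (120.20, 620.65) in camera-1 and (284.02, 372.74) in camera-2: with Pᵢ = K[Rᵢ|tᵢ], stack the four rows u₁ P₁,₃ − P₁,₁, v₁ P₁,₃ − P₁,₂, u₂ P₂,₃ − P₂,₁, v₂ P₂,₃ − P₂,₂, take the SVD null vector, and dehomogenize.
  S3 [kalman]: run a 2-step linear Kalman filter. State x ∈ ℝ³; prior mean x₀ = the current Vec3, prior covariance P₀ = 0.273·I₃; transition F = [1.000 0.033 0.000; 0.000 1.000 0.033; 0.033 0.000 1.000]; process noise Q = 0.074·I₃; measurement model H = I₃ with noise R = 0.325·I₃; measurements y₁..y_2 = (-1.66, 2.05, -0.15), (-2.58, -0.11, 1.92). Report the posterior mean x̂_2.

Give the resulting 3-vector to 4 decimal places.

source (fourbar_fk): coupler pose = R=[0.7226 -0.6913 0.0000; 0.6913 0.7226 0.0000; 0.0000 0.0000 1.0000], t=(-0.4796, 0.8200, 0.0000)
after S1 (invert_se3): R=[0.7226 0.6913 0.0000; -0.6913 0.7226 0.0000; 0.0000 0.0000 1.0000], t=(-0.2204, -0.9241, 0.0000)
after S2 (triangulate): (-1.4297, 1.1235, 0.6837)
after S3 (kf_track): (-1.9476, 0.8830, 0.9031)

result = (-1.9476, 0.8830, 0.9031)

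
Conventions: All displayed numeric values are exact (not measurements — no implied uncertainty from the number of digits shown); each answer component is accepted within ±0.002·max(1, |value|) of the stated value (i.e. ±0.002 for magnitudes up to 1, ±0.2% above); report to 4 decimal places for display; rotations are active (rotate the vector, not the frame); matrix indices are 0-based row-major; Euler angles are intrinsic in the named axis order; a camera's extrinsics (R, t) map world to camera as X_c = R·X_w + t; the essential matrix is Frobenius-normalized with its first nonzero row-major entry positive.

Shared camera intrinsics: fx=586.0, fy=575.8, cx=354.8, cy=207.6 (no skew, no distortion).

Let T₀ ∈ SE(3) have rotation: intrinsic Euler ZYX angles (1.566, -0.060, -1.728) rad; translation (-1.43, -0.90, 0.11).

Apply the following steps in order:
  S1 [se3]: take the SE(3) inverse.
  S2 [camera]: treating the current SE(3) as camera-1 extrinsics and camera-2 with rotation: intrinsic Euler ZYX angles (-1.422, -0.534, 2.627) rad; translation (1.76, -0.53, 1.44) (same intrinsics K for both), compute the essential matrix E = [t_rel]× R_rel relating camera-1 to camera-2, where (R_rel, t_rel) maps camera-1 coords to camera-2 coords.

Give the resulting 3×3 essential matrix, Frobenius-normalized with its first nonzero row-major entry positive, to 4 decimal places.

matrix = [0.0524 0.1022 -0.1256; -0.3282 -0.5509 0.2552; 0.1991 0.2001 0.6442]

after S1 (invert_se3): R=[0.0048 0.9982 0.0600; 0.1568 0.0585 -0.9859; -0.9876 0.0141 -0.1563], t=(0.8986, 0.3854, -1.3824)
after S2 (essential): [0.0524 0.1022 -0.1256; -0.3282 -0.5509 0.2552; 0.1991 0.2001 0.6442]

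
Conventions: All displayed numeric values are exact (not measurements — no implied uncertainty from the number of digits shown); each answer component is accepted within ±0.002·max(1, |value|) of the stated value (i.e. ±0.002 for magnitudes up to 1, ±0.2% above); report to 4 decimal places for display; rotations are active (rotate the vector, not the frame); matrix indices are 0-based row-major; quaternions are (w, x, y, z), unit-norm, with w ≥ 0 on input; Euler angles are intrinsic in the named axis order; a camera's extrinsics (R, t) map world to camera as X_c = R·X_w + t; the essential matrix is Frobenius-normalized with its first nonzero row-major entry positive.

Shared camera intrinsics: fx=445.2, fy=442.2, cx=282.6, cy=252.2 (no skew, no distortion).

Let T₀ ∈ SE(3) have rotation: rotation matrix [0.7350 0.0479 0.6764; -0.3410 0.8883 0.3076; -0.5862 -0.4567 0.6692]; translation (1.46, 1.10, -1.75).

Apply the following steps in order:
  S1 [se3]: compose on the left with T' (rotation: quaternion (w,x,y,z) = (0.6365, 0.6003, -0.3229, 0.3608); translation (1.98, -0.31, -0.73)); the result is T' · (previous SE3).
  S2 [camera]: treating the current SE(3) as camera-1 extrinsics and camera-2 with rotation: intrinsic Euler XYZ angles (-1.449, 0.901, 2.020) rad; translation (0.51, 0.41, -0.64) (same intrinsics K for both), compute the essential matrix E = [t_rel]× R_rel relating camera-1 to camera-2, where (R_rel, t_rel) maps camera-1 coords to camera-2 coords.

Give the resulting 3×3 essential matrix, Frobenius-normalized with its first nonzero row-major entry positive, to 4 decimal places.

matrix = [0.2723 -0.0397 -0.5226; 0.5411 -0.3688 0.1420; 0.0299 -0.1243 0.4310]

after S1 (compose_se3): R=[0.6662 -0.7371 0.1135; 0.6308 0.4756 -0.6131; 0.3979 0.4800 0.7818], t=(1.7849, 1.5605, 0.9633)
after S2 (essential): [0.2723 -0.0397 -0.5226; 0.5411 -0.3688 0.1420; 0.0299 -0.1243 0.4310]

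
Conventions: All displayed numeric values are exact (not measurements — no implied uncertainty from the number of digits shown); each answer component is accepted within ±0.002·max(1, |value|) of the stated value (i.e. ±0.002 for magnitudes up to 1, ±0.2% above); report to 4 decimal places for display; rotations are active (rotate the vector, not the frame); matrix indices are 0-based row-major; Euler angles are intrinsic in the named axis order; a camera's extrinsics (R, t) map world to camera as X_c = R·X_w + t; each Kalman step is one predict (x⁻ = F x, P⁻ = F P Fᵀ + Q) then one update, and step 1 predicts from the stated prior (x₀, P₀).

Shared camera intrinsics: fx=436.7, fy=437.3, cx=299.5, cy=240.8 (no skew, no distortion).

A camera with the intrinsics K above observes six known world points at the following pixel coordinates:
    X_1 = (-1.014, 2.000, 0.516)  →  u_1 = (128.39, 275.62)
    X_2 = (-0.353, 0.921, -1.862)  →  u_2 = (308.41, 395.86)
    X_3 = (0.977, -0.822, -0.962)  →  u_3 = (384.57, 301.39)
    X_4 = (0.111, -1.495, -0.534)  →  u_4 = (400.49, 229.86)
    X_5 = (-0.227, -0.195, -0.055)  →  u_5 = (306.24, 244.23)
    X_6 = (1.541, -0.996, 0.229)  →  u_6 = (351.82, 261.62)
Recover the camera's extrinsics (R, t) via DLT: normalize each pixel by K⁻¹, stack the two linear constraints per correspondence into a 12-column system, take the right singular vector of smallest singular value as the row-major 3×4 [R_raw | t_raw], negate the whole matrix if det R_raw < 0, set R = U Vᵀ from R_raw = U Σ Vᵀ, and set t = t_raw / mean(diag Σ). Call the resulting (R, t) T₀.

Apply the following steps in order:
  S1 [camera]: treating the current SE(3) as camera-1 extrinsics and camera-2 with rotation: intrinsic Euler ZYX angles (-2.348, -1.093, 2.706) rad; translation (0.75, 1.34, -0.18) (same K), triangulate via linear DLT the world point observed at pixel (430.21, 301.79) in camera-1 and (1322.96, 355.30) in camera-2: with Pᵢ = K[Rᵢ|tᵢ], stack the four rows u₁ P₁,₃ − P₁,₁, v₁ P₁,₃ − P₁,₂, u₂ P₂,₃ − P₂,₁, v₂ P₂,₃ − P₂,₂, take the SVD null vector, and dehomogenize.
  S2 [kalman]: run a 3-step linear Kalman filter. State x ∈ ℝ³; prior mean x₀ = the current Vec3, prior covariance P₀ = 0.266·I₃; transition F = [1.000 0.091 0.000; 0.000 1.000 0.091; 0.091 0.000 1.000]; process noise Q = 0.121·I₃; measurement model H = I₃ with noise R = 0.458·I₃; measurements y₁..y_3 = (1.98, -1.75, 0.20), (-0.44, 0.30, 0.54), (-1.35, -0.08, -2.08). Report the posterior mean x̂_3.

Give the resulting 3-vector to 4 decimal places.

result = (-0.2856, -0.5971, -0.8715)

source (pnp_recover): camera pose = R=[0.1948 -0.8271 -0.5272; 0.5353 0.5400 -0.6494; 0.8219 -0.1557 0.5480], t=(-0.0500, 0.2399, 6.4092)
after S1 (triangulate): (0.8845, -1.3267, -1.4150)
after S2 (kf_track): (-0.2856, -0.5971, -0.8715)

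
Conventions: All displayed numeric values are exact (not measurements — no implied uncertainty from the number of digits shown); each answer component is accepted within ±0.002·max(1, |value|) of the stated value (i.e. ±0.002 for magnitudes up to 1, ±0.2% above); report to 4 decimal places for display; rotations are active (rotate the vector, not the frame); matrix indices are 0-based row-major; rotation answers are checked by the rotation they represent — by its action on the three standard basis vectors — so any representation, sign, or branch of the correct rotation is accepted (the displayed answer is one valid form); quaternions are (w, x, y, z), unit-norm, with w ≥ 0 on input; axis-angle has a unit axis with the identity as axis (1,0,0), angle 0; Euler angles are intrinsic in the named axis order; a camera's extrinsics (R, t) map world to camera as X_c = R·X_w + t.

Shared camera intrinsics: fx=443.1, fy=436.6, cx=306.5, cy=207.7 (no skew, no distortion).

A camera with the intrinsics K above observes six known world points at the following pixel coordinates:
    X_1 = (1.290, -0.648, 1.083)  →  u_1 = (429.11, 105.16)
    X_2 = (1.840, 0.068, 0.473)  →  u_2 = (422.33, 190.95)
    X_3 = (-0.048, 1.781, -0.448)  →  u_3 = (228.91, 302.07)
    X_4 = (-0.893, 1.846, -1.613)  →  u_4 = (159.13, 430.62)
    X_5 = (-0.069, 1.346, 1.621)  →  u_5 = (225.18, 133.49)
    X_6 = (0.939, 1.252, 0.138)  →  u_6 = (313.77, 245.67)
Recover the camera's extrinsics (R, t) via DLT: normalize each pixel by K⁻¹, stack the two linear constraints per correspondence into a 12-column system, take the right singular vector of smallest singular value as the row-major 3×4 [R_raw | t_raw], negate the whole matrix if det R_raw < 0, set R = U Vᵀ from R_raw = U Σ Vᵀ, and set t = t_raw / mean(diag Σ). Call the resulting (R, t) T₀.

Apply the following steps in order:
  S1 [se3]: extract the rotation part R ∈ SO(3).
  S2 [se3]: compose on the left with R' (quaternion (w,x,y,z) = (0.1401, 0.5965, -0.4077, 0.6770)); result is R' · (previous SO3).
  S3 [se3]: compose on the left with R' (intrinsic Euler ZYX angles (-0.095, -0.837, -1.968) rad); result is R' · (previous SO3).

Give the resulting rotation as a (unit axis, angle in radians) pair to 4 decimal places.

source (pnp_recover): camera pose = R=[0.7150 -0.6648 -0.2165; 0.1943 0.4863 -0.8519; 0.6716 0.5670 0.4769], t=(0.2801, -0.2002, 4.0401)
after S1 (rot_of_se3): [0.7150 -0.6648 -0.2165; 0.1943 0.4863 -0.8519; 0.6716 0.5670 0.4769]
after S2 (compose_so3): [0.1563 0.2300 0.9606; -0.8172 -0.5161 0.2565; 0.5547 -0.8251 0.1073]
after S3 (compose_so3): [-0.2158 -0.4877 0.8459; 0.8520 -0.5173 -0.0809; 0.4770 0.7033 0.5271]

rotation (axis_angle) = ((0.4915, 0.2312, 0.8396), 2.2180)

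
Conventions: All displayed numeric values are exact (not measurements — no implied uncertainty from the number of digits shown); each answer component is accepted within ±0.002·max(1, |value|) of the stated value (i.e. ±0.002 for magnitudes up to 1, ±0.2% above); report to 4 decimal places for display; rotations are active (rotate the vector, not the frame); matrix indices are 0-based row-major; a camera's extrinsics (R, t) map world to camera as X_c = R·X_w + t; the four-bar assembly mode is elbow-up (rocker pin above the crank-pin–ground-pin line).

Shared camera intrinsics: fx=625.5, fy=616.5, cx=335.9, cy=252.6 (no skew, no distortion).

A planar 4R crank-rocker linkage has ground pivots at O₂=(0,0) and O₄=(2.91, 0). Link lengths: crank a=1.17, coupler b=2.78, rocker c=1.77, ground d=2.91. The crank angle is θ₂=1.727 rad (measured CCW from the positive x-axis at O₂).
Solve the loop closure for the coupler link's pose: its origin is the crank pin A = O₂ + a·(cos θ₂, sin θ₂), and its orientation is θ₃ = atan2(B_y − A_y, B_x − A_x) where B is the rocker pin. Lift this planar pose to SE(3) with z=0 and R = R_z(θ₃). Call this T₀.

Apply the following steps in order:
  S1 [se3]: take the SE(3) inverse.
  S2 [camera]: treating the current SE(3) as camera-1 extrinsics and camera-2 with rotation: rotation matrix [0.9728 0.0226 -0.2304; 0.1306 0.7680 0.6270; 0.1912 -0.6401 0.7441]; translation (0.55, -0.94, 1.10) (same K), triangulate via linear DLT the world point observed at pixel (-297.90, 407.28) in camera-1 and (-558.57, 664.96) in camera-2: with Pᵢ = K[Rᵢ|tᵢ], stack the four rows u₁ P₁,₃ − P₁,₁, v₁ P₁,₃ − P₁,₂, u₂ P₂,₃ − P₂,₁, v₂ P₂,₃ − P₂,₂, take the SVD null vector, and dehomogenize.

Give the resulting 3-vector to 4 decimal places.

result = (-1.9911, 1.2182, 1.7341)

source (fourbar_fk): coupler pose = R=[0.9784 -0.2067 0.0000; 0.2067 0.9784 0.0000; 0.0000 0.0000 1.0000], t=(-0.1820, 1.1558, 0.0000)
after S1 (invert_se3): R=[0.9784 0.2067 0.0000; -0.2067 0.9784 0.0000; 0.0000 0.0000 1.0000], t=(-0.0608, -1.1684, 0.0000)
after S2 (triangulate): (-1.9911, 1.2182, 1.7341)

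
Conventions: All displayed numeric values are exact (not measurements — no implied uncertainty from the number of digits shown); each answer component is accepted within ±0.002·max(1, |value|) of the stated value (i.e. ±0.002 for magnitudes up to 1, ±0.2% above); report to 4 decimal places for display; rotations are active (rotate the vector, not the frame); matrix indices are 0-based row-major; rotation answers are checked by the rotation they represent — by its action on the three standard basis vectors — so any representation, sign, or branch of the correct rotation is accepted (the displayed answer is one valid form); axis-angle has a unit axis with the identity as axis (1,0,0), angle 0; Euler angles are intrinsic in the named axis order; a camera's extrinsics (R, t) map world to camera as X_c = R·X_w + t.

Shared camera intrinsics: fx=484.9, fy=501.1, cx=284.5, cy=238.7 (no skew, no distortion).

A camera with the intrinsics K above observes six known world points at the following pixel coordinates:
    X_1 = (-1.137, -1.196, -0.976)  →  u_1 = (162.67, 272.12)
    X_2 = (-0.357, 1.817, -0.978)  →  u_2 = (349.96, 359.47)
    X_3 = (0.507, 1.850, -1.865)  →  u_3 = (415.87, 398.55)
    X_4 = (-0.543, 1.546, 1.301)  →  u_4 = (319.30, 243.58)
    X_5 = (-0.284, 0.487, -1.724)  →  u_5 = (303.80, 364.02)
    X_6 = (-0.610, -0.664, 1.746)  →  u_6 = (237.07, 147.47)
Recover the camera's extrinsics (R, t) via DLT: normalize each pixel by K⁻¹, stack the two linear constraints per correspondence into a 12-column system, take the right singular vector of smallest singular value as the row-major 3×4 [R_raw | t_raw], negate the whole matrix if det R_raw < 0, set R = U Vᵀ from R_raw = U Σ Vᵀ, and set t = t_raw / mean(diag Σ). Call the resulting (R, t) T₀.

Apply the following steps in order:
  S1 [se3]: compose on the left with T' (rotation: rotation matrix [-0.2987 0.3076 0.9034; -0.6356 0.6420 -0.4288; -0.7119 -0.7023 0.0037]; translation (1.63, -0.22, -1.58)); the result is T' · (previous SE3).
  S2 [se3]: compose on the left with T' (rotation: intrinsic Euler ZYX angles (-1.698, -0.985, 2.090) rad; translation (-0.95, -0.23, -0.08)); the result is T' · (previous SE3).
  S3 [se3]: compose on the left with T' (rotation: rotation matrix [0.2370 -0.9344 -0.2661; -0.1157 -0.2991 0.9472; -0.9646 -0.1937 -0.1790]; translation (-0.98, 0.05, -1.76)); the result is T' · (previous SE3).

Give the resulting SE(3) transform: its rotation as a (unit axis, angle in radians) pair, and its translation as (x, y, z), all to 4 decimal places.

rotation (axis_angle) = ((-0.5194, 0.6328, -0.5743), 1.4719), translation = (4.0476, 6.7445, -2.6374)

source (pnp_recover): camera pose = R=[0.7933 0.6087 -0.0144; -0.4446 0.5631 -0.6966; -0.4159 0.5590 0.7173], t=(0.1398, -0.1202, 6.7687)
after S1 (compose_se3): R=[-0.7495 0.4964 0.4381; -0.6114 -0.2650 -0.7456; -0.2540 -0.8267 0.5021], t=(7.6661, -3.2883, -1.5699)
after S2 (compose_se3): R=[0.5294 0.8266 -0.1909; 0.0100 -0.2311 -0.9729; -0.8483 0.5132 -0.1306], t=(1.2633, -6.5299, 5.1602)
after S3 (compose_se3): R=[0.3419 0.2753 0.8985; -0.8677 0.4596 0.1893; -0.3608 -0.8444 0.3960], t=(4.0476, 6.7445, -2.6374)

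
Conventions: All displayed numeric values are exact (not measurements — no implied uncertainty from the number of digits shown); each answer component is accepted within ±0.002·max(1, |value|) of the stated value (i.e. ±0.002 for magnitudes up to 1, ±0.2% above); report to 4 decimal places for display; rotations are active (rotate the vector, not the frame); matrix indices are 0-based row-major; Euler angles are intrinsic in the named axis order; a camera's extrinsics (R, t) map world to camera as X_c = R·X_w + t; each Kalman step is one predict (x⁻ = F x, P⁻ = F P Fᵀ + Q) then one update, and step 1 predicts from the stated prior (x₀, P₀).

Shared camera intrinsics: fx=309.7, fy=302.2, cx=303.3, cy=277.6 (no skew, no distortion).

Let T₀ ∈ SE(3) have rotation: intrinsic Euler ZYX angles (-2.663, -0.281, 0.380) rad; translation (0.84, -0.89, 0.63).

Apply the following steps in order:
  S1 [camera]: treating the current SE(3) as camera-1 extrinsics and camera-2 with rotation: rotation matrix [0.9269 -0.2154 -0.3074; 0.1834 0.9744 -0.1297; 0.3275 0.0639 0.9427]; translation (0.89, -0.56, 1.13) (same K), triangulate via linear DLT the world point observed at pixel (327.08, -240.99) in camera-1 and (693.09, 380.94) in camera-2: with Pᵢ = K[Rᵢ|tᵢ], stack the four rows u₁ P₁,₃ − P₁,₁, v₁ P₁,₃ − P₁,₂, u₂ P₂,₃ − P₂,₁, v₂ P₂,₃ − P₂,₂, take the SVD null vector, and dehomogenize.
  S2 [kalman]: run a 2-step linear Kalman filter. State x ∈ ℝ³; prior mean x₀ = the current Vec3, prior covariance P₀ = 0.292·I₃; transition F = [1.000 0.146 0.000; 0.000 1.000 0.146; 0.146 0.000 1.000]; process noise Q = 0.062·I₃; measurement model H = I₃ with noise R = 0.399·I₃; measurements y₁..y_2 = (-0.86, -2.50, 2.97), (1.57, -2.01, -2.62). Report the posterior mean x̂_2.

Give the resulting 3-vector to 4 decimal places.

after S1 (triangulate): (1.3935, 0.8664, -0.0477)
after S2 (kf_track): (0.5840, -1.1933, -0.1799)

result = (0.5840, -1.1933, -0.1799)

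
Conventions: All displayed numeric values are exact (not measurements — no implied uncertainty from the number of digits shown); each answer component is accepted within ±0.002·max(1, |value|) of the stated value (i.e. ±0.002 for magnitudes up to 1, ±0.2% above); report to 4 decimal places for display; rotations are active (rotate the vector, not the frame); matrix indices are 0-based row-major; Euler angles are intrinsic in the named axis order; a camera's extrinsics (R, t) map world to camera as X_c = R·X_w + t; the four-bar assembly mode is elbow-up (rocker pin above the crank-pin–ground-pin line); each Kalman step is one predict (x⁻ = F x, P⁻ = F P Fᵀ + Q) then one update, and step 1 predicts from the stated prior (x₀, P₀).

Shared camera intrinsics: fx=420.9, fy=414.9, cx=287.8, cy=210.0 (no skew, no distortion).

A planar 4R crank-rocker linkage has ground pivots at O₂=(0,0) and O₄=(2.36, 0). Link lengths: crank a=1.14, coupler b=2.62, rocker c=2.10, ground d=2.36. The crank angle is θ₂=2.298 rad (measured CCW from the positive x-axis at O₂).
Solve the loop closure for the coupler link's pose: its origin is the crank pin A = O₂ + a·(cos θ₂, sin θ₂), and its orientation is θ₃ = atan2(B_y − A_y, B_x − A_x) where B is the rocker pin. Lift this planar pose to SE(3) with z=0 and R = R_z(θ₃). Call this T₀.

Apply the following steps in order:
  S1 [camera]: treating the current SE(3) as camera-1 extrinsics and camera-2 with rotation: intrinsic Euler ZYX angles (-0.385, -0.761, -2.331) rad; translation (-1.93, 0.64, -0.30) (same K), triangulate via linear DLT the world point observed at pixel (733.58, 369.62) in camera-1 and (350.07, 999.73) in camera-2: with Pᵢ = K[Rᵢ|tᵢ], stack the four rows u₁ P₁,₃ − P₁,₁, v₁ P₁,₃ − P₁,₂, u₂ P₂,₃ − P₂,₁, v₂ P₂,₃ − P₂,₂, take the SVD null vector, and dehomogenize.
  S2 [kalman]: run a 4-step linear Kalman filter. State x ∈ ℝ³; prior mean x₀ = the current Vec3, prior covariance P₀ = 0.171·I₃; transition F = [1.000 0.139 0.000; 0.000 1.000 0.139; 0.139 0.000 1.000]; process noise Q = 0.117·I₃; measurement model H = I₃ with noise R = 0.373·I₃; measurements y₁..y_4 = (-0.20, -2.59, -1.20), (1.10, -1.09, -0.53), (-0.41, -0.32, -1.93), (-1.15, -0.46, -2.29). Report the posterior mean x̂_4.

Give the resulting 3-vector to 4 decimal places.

result = (-0.5280, -0.9395, -1.3927)

source (fourbar_fk): coupler pose = R=[0.9055 -0.4243 0.0000; 0.4243 0.9055 0.0000; 0.0000 0.0000 1.0000], t=(-0.7579, 0.8516, 0.0000)
after S1 (triangulate): (1.9392, -1.2380, 1.4384)
after S2 (kf_track): (-0.5280, -0.9395, -1.3927)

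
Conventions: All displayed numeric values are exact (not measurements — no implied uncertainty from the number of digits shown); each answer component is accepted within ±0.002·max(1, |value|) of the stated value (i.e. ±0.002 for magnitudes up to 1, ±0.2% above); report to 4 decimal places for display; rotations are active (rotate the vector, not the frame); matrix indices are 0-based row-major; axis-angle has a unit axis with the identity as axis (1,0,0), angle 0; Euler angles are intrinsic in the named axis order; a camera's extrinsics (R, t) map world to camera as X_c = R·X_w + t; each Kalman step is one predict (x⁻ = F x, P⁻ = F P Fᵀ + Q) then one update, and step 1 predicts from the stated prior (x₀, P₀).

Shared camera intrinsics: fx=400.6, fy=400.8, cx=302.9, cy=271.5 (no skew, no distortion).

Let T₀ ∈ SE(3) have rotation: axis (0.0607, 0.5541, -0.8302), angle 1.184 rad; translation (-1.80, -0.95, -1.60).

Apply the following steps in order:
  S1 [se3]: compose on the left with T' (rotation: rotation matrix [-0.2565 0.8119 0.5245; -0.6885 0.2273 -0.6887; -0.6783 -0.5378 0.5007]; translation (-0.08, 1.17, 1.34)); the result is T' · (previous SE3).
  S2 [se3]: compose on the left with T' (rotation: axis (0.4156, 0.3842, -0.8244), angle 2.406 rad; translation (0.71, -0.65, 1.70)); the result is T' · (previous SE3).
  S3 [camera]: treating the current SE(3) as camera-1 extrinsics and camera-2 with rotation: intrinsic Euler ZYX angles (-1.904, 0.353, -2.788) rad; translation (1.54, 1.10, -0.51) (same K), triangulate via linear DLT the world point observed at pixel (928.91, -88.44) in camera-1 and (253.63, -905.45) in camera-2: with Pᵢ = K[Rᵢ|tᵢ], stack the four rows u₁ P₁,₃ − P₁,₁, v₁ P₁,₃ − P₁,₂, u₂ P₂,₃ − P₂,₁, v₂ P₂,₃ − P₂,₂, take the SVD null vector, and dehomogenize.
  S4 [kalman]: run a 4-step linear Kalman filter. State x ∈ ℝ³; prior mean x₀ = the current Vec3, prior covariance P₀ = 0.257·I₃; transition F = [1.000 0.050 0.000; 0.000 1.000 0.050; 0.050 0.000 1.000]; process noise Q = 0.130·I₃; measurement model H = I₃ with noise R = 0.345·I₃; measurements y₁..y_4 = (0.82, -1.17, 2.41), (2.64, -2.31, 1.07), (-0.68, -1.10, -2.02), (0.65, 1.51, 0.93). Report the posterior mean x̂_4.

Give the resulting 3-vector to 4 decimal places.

result = (0.6602, 0.0120, 0.2160)

after S1 (compose_se3): R=[-0.9902 0.1381 0.0212; -0.0563 -0.2560 -0.9650; -0.1279 -0.9568 0.2613], t=(-1.2287, 3.2953, 2.2708)
after S2 (compose_se3): R=[0.4328 0.0505 -0.9001; 0.4060 0.8806 0.2446; 0.8049 -0.4713 0.3606], t=(3.2213, -3.7938, 2.8553)
after S3 (triangulate): (1.7843, 0.3527, -1.6639)
after S4 (kf_track): (0.6602, 0.0120, 0.2160)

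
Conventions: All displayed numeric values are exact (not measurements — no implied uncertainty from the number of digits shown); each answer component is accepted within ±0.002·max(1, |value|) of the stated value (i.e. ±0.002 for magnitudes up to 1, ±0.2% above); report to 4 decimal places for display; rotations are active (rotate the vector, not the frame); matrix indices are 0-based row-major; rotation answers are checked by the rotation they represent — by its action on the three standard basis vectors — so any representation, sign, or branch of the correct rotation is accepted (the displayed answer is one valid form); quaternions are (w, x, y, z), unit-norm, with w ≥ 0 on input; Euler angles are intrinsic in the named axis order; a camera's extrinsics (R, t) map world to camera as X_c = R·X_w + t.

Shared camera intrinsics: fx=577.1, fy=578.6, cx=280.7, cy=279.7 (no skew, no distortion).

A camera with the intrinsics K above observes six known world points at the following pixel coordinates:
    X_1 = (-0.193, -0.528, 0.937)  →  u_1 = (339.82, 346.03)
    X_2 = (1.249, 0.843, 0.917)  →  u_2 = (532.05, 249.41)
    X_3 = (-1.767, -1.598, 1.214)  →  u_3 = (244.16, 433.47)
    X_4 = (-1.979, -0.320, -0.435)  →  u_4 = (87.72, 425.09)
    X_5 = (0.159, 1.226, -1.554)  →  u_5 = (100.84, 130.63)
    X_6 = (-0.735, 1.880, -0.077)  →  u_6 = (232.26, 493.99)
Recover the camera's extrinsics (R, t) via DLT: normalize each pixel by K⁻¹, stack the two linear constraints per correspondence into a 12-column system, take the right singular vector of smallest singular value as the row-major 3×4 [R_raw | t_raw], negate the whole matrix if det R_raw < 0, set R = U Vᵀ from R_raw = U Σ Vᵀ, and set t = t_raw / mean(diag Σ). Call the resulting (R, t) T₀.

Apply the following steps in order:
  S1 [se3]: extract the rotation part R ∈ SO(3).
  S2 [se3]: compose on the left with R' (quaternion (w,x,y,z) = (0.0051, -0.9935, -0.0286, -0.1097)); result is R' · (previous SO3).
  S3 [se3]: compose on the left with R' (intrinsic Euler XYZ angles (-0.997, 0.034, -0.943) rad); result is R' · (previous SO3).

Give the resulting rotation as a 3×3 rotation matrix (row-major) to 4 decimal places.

source (pnp_recover): camera pose = R=[0.6316 0.1480 0.7611; -0.7695 0.2398 0.5919; -0.0950 -0.9595 0.2653], t=(0.0200, 0.0200, 4.4300)
after S1 (rot_of_se3): [0.6316 0.1480 0.7611; -0.7695 0.2398 0.5919; -0.0950 -0.9595 0.2653]
after S2 (compose_so3): [0.5501 -0.0508 0.8336; 0.8018 -0.2469 -0.5442; 0.2335 0.9677 -0.0951]
after S3 (compose_so3): [0.9794 -0.1967 0.0459; 0.1822 0.7624 -0.6209; 0.0871 0.6165 0.7825]

rotation (matrix) = ((0.9794, -0.1967, 0.0459), (0.1822, 0.7624, -0.6209), (0.0871, 0.6165, 0.7825))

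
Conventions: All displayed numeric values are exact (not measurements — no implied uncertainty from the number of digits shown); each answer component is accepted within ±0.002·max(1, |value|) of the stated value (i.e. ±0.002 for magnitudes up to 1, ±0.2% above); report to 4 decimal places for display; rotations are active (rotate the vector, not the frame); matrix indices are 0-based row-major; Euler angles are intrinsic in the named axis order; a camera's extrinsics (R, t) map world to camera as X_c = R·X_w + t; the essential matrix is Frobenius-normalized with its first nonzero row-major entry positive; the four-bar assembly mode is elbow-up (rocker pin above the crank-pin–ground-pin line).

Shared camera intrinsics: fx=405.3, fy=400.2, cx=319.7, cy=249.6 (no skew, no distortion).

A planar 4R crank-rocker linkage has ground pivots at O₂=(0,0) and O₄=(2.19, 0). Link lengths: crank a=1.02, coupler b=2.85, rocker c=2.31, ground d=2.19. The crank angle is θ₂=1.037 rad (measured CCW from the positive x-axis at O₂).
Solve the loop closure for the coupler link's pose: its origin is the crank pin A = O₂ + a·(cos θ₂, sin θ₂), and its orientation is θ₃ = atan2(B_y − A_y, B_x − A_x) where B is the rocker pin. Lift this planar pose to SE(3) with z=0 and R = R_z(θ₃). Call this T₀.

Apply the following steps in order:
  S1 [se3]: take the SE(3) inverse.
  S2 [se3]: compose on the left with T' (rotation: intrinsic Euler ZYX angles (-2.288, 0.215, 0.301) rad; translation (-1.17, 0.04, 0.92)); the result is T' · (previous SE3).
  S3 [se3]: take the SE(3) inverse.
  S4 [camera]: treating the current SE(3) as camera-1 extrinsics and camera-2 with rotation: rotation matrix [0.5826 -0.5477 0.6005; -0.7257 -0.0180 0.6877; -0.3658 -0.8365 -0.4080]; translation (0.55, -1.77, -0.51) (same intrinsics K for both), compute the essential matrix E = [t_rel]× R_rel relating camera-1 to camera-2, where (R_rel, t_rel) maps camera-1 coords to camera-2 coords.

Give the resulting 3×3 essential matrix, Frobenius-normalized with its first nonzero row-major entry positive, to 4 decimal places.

source (fourbar_fk): coupler pose = R=[0.8979 -0.4401 0.0000; 0.4401 0.8979 0.0000; 0.0000 0.0000 1.0000], t=(0.5190, 0.8781, 0.0000)
after S1 (invert_se3): R=[0.8979 0.4401 0.0000; -0.4401 0.8979 0.0000; 0.0000 0.0000 1.0000], t=(-0.8525, -0.5601, 0.0000)
after S2 (compose_se3): R=[-0.8751 0.3263 -0.3574; -0.3639 -0.9305 0.0413; -0.3191 0.1662 0.9331], t=(-1.0024, 1.0459, 0.9397)
after S3 (invert_se3): R=[-0.8751 -0.3639 -0.3191; 0.3263 -0.9305 0.1662; -0.3574 0.0413 0.9331], t=(-0.1968, 1.1443, -1.2782)
after S4 (essential): [0.1347 -0.1904 0.6672; 0.3559 -0.5297 -0.2291; -0.1095 0.1627 0.0476]

matrix = [0.1347 -0.1904 0.6672; 0.3559 -0.5297 -0.2291; -0.1095 0.1627 0.0476]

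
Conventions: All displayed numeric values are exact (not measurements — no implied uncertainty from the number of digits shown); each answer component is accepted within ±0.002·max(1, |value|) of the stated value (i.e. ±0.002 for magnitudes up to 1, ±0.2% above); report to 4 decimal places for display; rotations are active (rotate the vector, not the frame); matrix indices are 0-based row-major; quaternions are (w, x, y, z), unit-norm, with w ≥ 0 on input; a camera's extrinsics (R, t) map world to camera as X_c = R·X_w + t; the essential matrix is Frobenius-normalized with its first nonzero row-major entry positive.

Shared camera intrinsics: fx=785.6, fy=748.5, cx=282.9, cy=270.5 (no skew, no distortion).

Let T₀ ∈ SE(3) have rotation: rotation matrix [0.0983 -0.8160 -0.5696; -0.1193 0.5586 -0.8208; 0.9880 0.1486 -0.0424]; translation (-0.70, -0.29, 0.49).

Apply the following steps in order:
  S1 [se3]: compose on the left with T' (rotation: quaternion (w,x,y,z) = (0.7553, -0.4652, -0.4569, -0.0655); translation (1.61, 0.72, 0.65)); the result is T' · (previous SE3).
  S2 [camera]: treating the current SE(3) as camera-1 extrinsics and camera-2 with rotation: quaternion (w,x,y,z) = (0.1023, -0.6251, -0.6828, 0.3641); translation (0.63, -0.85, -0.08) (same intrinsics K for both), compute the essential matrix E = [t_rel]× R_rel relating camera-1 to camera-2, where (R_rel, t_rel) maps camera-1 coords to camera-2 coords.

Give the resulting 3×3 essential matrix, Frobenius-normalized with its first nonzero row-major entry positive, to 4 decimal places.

after S1 (compose_se3): R=[-0.6278 -0.2691 -0.7304; 0.7189 0.1592 -0.6766; 0.2983 -0.9499 0.0935], t=(0.7480, 0.7034, 0.3839)
after S2 (essential): [0.6120 -0.2856 0.1213; 0.2944 0.1840 -0.2754; -0.1409 -0.3674 0.4219]

matrix = [0.6120 -0.2856 0.1213; 0.2944 0.1840 -0.2754; -0.1409 -0.3674 0.4219]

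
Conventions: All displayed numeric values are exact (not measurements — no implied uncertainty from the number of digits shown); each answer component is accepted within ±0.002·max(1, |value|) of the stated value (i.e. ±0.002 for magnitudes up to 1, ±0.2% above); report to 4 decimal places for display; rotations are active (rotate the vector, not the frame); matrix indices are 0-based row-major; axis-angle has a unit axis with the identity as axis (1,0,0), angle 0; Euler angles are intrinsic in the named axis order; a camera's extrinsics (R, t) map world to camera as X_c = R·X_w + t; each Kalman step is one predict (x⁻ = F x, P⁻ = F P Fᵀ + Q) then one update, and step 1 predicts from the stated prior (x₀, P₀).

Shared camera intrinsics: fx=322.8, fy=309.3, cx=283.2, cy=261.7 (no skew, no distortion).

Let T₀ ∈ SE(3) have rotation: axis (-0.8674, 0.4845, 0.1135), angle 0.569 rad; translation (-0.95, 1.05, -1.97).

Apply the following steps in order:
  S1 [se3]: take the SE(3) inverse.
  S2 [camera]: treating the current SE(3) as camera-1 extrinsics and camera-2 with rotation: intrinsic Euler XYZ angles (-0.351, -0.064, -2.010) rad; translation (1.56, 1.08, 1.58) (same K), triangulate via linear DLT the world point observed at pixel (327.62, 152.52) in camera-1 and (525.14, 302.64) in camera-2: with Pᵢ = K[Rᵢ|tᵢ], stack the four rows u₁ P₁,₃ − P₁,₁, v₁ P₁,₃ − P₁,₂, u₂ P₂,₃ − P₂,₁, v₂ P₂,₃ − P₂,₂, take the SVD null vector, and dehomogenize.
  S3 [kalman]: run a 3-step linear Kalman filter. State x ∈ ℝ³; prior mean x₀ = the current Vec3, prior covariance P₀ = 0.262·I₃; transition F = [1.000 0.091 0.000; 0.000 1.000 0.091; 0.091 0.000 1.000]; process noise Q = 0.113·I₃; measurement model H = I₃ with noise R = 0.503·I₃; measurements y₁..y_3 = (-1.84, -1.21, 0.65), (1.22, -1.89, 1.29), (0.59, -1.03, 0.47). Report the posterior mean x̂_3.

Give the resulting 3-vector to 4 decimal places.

after S1 (invert_se3): R=[0.9610 -0.0051 -0.2766; -0.1274 0.8794 -0.4587; 0.2455 0.4760 0.8445], t=(0.3734, -1.9480, 1.3970)
after S2 (triangulate): (0.6130, 1.6597, 1.6103)
after S3 (kf_track): (0.3075, -0.5655, 0.9020)

result = (0.3075, -0.5655, 0.9020)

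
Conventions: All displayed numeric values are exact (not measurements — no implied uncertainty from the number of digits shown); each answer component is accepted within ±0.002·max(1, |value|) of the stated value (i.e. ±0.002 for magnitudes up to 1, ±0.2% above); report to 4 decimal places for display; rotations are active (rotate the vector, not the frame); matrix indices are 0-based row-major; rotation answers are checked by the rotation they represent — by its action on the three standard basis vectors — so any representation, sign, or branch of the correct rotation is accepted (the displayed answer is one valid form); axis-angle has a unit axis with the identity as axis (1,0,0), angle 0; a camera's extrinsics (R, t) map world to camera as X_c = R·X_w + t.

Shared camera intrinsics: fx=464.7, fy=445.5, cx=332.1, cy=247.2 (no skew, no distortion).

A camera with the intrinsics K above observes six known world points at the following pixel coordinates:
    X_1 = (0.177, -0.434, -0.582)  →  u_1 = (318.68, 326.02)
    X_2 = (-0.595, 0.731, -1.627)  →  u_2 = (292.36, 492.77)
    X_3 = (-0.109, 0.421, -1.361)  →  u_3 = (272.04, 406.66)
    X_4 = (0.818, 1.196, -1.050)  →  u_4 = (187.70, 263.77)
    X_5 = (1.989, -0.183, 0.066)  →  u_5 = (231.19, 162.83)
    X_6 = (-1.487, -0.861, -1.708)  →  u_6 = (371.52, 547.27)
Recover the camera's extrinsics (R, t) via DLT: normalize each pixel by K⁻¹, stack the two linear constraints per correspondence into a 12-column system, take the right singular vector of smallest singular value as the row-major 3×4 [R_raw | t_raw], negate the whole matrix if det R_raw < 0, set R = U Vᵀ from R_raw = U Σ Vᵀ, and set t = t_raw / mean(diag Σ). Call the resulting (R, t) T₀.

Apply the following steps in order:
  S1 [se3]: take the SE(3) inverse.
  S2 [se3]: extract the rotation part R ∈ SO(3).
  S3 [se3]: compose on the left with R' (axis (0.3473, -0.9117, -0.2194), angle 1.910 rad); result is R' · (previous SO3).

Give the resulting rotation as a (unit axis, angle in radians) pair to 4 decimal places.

source (pnp_recover): camera pose = R=[-0.7413 0.0108 0.6711; -0.6289 -0.3604 -0.6889; 0.2344 -0.9327 0.2739], t=(0.4000, 0.3297, 4.0983)
after S1 (invert_se3): R=[-0.7413 -0.6289 0.2344; 0.0108 -0.3604 -0.9327; 0.6711 -0.6889 0.2739], t=(-0.4569, 3.9371, -1.1640)
after S2 (rot_of_se3): [-0.7413 -0.6289 0.2344; 0.0108 -0.3604 -0.9327; 0.6711 -0.6889 0.2739]
after S3 (compose_so3): [-0.5200 0.8479 -0.1030; 0.4337 0.1581 -0.8871; -0.7359 -0.5060 -0.4500]

rotation (axis_angle) = ((0.4500, 0.7472, -0.4891), 2.7043)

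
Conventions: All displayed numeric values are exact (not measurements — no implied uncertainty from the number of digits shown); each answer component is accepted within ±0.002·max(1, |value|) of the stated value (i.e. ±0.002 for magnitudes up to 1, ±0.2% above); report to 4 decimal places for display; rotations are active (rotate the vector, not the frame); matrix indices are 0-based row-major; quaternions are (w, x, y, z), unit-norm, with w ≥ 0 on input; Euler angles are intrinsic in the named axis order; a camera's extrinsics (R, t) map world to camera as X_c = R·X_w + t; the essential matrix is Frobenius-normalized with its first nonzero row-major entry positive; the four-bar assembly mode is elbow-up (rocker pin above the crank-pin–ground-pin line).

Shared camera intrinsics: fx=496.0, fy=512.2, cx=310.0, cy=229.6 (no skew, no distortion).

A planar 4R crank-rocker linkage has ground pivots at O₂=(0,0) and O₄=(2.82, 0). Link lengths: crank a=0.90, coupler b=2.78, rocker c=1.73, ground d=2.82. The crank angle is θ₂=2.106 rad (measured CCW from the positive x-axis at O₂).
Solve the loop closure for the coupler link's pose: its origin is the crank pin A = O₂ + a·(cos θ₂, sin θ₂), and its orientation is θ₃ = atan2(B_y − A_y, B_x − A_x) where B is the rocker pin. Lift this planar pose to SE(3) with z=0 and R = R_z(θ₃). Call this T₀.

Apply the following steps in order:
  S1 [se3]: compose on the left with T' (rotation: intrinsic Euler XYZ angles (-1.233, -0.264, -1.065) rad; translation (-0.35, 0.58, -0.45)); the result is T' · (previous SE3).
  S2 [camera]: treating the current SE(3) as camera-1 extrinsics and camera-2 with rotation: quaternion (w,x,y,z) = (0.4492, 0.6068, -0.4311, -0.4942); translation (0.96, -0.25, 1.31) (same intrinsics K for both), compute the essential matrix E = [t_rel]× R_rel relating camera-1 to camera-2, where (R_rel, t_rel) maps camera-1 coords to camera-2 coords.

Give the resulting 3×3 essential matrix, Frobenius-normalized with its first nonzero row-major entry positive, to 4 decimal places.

matrix = [0.1271 0.0830 -0.2364; 0.3329 0.2245 -0.5104; 0.4316 0.3617 0.4270]

source (fourbar_fk): coupler pose = R=[0.9535 -0.3013 0.0000; 0.3013 0.9535 0.0000; 0.0000 0.0000 1.0000], t=(-0.4590, 0.7741, 0.0000)
after S1 (compose_se3): R=[0.7005 0.6643 -0.2609; -0.0494 0.4099 0.9108; 0.7120 -0.6251 0.3199], t=(0.0891, 0.9494, -1.1434)
after S2 (essential): [0.1271 0.0830 -0.2364; 0.3329 0.2245 -0.5104; 0.4316 0.3617 0.4270]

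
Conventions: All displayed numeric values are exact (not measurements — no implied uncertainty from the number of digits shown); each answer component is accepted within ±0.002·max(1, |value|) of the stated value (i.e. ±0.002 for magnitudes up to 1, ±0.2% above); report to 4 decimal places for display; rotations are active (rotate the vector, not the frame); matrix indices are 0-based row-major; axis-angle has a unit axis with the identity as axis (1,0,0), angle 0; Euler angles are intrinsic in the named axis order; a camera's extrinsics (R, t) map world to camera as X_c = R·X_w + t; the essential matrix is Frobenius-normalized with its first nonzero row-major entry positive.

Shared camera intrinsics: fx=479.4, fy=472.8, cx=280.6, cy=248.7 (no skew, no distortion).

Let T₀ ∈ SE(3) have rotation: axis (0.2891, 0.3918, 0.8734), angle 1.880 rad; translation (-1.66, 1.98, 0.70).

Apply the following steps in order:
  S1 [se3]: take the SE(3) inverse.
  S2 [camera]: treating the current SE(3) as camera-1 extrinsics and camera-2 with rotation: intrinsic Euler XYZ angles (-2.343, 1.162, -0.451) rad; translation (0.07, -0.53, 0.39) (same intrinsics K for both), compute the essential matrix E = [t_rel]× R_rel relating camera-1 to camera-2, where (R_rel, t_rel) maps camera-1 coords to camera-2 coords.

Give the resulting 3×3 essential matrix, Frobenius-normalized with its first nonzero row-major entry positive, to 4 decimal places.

matrix = [0.2253 -0.6090 0.2512; -0.0322 0.1189 0.5356; 0.0786 -0.2391 -0.3871]

after S1 (invert_se3): R=[-0.1952 0.9798 -0.0439; -0.6843 -0.1040 0.7217; 0.7026 0.1709 0.6908], t=(-2.2333, -1.4352, 0.3443)
after S2 (essential): [0.2253 -0.6090 0.2512; -0.0322 0.1189 0.5356; 0.0786 -0.2391 -0.3871]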